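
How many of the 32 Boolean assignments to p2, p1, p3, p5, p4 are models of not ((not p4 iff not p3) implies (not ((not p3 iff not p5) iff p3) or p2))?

4

Initial set: {not ((not p4 iff not p3) implies (not ((not p3 iff not p5) iff p3) or p2))}.
not ((not p4 iff not p3) implies (not ((not p3 iff not p5) iff p3) or p2)): α-rule — add (not p4 iff not p3), not (not ((not p3 iff not p5) iff p3) or p2).
not (not ((not p3 iff not p5) iff p3) or p2): α-rule — add not not ((not p3 iff not p5) iff p3), not p2.
(not p4 iff not p3): β-rule — branch into not p4, not p3  //  not not p4, not not p3.
  branch 1 (add not p4, not p3):
    not not ((not p3 iff not p5) iff p3): β-rule — branch into (not p3 iff not p5), p3  //  not (not p3 iff not p5), not p3.
      branch 1.1 (add (not p3 iff not p5), p3):
        × closes — contains both p3 and not p3.
      branch 1.2 (add not (not p3 iff not p5), not p3):
        not (not p3 iff not p5): β-rule — branch into not p3, not not p5  //  not not p3, not p5.
          branch 1.2.1 (add not p3, not not p5):
            ○ open, literals {p2=false, p3=false, p4=false, p5=true}.
          branch 1.2.2 (add not not p3, not p5):
            × closes — contains both p3 and not p3.
  branch 2 (add not not p4, not not p3):
    not not ((not p3 iff not p5) iff p3): β-rule — branch into (not p3 iff not p5), p3  //  not (not p3 iff not p5), not p3.
      branch 2.1 (add (not p3 iff not p5), p3):
        (not p3 iff not p5): β-rule — branch into not p3, not p5  //  not not p3, not not p5.
          branch 2.1.1 (add not p3, not p5):
            × closes — contains both p3 and not p3.
          branch 2.1.2 (add not not p3, not not p5):
            ○ open, literals {p2=false, p3=true, p4=true, p5=true}.
      branch 2.2 (add not (not p3 iff not p5), not p3):
        × closes — contains both p3 and not p3.
4 branches closed, 2 open.
Each open branch fixes some atoms; the unmentioned ones are free. Counting distinct full assignments: branch {p2=false, p3=false, p4=false, p5=true} (p1) contributes 2 new; branch {p2=false, p3=true, p4=true, p5=true} (p1) contributes 2 new. Total: 4.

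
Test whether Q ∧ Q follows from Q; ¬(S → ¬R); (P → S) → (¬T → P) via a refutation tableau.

Initial set: {Q; ¬(S → ¬R); ((P → S) → (¬T → P)); ¬(Q ∧ Q)}.
¬(S → ¬R): α-rule — add S, ¬¬R.
((P → S) → (¬T → P)): β-rule — branch into ¬(P → S)  //  (¬T → P).
  branch 1 (add ¬(P → S)):
    ¬(P → S): α-rule — add P, ¬S.
    × closes — contains both S and ¬S.
  branch 2 (add (¬T → P)):
    ¬(Q ∧ Q): β-rule — branch into ¬Q  //  ¬Q.
      branch 2.1 (add ¬Q):
        × closes — contains both Q and ¬Q.
      branch 2.2 (add ¬Q):
        × closes — contains both Q and ¬Q.
All 3 branches close.
Every branch closed, so the premises entail the conclusion.

Yes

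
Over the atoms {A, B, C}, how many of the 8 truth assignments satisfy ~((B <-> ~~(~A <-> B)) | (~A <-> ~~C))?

2

Initial set: {~((B <-> ~~(~A <-> B)) | (~A <-> ~~C))}.
~((B <-> ~~(~A <-> B)) | (~A <-> ~~C)): α-rule — add ~(B <-> ~~(~A <-> B)), ~(~A <-> ~~C).
~(B <-> ~~(~A <-> B)): β-rule — branch into B, ~~~(~A <-> B)  //  ~B, ~~(~A <-> B).
  branch 1 (add B, ~~~(~A <-> B)):
    ~~~(~A <-> B): drop double negation, giving ~(~A <-> B).
    ~(~A <-> ~~C): β-rule — branch into ~A, ~~~C  //  ~~A, ~~C.
      branch 1.1 (add ~A, ~~~C):
        ~~~C: drop double negation, giving ~C.
        ~(~A <-> B): β-rule — branch into ~A, ~B  //  ~~A, B.
          branch 1.1.1 (add ~A, ~B):
            × closes — contains both B and ~B.
          branch 1.1.2 (add ~~A, B):
            × closes — contains both A and ~A.
      branch 1.2 (add ~~A, ~~C):
        ~~C: drop double negation, giving C.
        ~(~A <-> B): β-rule — branch into ~A, ~B  //  ~~A, B.
          branch 1.2.1 (add ~A, ~B):
            × closes — contains both A and ~A.
          branch 1.2.2 (add ~~A, B):
            ○ open, literals {A=T, B=T, C=T}.
  branch 2 (add ~B, ~~(~A <-> B)):
    ~~(~A <-> B): drop double negation, giving (~A <-> B).
    ~(~A <-> ~~C): β-rule — branch into ~A, ~~~C  //  ~~A, ~~C.
      branch 2.1 (add ~A, ~~~C):
        ~~~C: drop double negation, giving ~C.
        (~A <-> B): β-rule — branch into ~A, B  //  ~~A, ~B.
          branch 2.1.1 (add ~A, B):
            × closes — contains both B and ~B.
          branch 2.1.2 (add ~~A, ~B):
            × closes — contains both A and ~A.
      branch 2.2 (add ~~A, ~~C):
        ~~C: drop double negation, giving C.
        (~A <-> B): β-rule — branch into ~A, B  //  ~~A, ~B.
          branch 2.2.1 (add ~A, B):
            × closes — contains both A and ~A.
          branch 2.2.2 (add ~~A, ~B):
            ○ open, literals {A=T, B=F, C=T}.
6 branches closed, 2 open.
Each open branch fixes some atoms; the unmentioned ones are free. Counting distinct full assignments: branch {A=T, B=T, C=T} (none free) contributes 1 new; branch {A=T, B=F, C=T} (none free) contributes 1 new. Total: 2.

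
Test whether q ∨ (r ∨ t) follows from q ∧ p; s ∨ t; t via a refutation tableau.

Initial set: {(q ∧ p); (s ∨ t); t; ¬(q ∨ (r ∨ t))}.
(q ∧ p): α-rule — add q, p.
¬(q ∨ (r ∨ t)): α-rule — add ¬q, ¬(r ∨ t).
× closes — contains both q and ¬q.
All 1 branch closes.
Every branch closed, so the premises entail the conclusion.

Yes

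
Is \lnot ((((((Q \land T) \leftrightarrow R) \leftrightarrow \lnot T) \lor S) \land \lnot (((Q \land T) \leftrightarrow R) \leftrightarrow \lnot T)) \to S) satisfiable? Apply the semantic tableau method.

Initial set: {\lnot ((((((Q \land T) \leftrightarrow R) \leftrightarrow \lnot T) \lor S) \land \lnot (((Q \land T) \leftrightarrow R) \leftrightarrow \lnot T)) \to S)}.
\lnot ((((((Q \land T) \leftrightarrow R) \leftrightarrow \lnot T) \lor S) \land \lnot (((Q \land T) \leftrightarrow R) \leftrightarrow \lnot T)) \to S): α-rule — add (((((Q \land T) \leftrightarrow R) \leftrightarrow \lnot T) \lor S) \land \lnot (((Q \land T) \leftrightarrow R) \leftrightarrow \lnot T)), \lnot S.
(((((Q \land T) \leftrightarrow R) \leftrightarrow \lnot T) \lor S) \land \lnot (((Q \land T) \leftrightarrow R) \leftrightarrow \lnot T)): α-rule — add ((((Q \land T) \leftrightarrow R) \leftrightarrow \lnot T) \lor S), \lnot (((Q \land T) \leftrightarrow R) \leftrightarrow \lnot T).
((((Q \land T) \leftrightarrow R) \leftrightarrow \lnot T) \lor S): β-rule — branch into (((Q \land T) \leftrightarrow R) \leftrightarrow \lnot T)  //  S.
  branch 1 (add (((Q \land T) \leftrightarrow R) \leftrightarrow \lnot T)):
    \lnot (((Q \land T) \leftrightarrow R) \leftrightarrow \lnot T): β-rule — branch into ((Q \land T) \leftrightarrow R), \lnot \lnot T  //  \lnot ((Q \land T) \leftrightarrow R), \lnot T.
      branch 1.1 (add ((Q \land T) \leftrightarrow R), \lnot \lnot T):
        (((Q \land T) \leftrightarrow R) \leftrightarrow \lnot T): β-rule — branch into ((Q \land T) \leftrightarrow R), \lnot T  //  \lnot ((Q \land T) \leftrightarrow R), \lnot \lnot T.
          branch 1.1.1 (add ((Q \land T) \leftrightarrow R), \lnot T):
            × closes — contains both T and \lnot T.
          branch 1.1.2 (add \lnot ((Q \land T) \leftrightarrow R), \lnot \lnot T):
            ((Q \land T) \leftrightarrow R): β-rule — branch into (Q \land T), R  //  \lnot (Q \land T), \lnot R.
              branch 1.1.2.1 (add (Q \land T), R):
                (Q \land T): α-rule — add Q, T.
                \lnot ((Q \land T) \leftrightarrow R): β-rule — branch into (Q \land T), \lnot R  //  \lnot (Q \land T), R.
                  branch 1.1.2.1.1 (add (Q \land T), \lnot R):
                    × closes — contains both R and \lnot R.
                  branch 1.1.2.1.2 (add \lnot (Q \land T), R):
                    \lnot (Q \land T): β-rule — branch into \lnot Q  //  \lnot T.
                      branch 1.1.2.1.2.1 (add \lnot Q):
                        × closes — contains both Q and \lnot Q.
                      branch 1.1.2.1.2.2 (add \lnot T):
                        × closes — contains both T and \lnot T.
              branch 1.1.2.2 (add \lnot (Q \land T), \lnot R):
                \lnot ((Q \land T) \leftrightarrow R): β-rule — branch into (Q \land T), \lnot R  //  \lnot (Q \land T), R.
                  branch 1.1.2.2.1 (add (Q \land T), \lnot R):
                    (Q \land T): α-rule — add Q, T.
                    \lnot (Q \land T): β-rule — branch into \lnot Q  //  \lnot T.
                      branch 1.1.2.2.1.1 (add \lnot Q):
                        × closes — contains both Q and \lnot Q.
                      branch 1.1.2.2.1.2 (add \lnot T):
                        × closes — contains both T and \lnot T.
                  branch 1.1.2.2.2 (add \lnot (Q \land T), R):
                    × closes — contains both R and \lnot R.
      branch 1.2 (add \lnot ((Q \land T) \leftrightarrow R), \lnot T):
        (((Q \land T) \leftrightarrow R) \leftrightarrow \lnot T): β-rule — branch into ((Q \land T) \leftrightarrow R), \lnot T  //  \lnot ((Q \land T) \leftrightarrow R), \lnot \lnot T.
          branch 1.2.1 (add ((Q \land T) \leftrightarrow R), \lnot T):
            \lnot ((Q \land T) \leftrightarrow R): β-rule — branch into (Q \land T), \lnot R  //  \lnot (Q \land T), R.
              branch 1.2.1.1 (add (Q \land T), \lnot R):
                (Q \land T): α-rule — add Q, T.
                × closes — contains both T and \lnot T.
              branch 1.2.1.2 (add \lnot (Q \land T), R):
                ((Q \land T) \leftrightarrow R): β-rule — branch into (Q \land T), R  //  \lnot (Q \land T), \lnot R.
                  branch 1.2.1.2.1 (add (Q \land T), R):
                    (Q \land T): α-rule — add Q, T.
                    × closes — contains both T and \lnot T.
                  branch 1.2.1.2.2 (add \lnot (Q \land T), \lnot R):
                    × closes — contains both R and \lnot R.
          branch 1.2.2 (add \lnot ((Q \land T) \leftrightarrow R), \lnot \lnot T):
            × closes — contains both T and \lnot T.
  branch 2 (add S):
    × closes — contains both S and \lnot S.
All 12 branches close.
Every branch closed; the formula is unsatisfiable.

Unsatisfiable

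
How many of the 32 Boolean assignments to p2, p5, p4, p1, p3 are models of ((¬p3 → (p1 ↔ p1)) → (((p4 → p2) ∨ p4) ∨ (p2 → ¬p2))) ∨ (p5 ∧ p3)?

Initial set: {T (((¬p3 → (p1 ↔ p1)) → (((p4 → p2) ∨ p4) ∨ (p2 → ¬p2))) ∨ (p5 ∧ p3))}.
T (((¬p3 → (p1 ↔ p1)) → (((p4 → p2) ∨ p4) ∨ (p2 → ¬p2))) ∨ (p5 ∧ p3)): β-rule — branch into T ((¬p3 → (p1 ↔ p1)) → (((p4 → p2) ∨ p4) ∨ (p2 → ¬p2)))  //  T (p5 ∧ p3).
  branch 1 (add T ((¬p3 → (p1 ↔ p1)) → (((p4 → p2) ∨ p4) ∨ (p2 → ¬p2)))):
    T ((¬p3 → (p1 ↔ p1)) → (((p4 → p2) ∨ p4) ∨ (p2 → ¬p2))): β-rule — branch into F (¬p3 → (p1 ↔ p1))  //  T (((p4 → p2) ∨ p4) ∨ (p2 → ¬p2)).
      branch 1.1 (add F (¬p3 → (p1 ↔ p1))):
        F (¬p3 → (p1 ↔ p1)): α-rule — add T ¬p3, F (p1 ↔ p1).
        F (p1 ↔ p1): β-rule — branch into T p1, F p1  //  F p1, T p1.
          branch 1.1.1 (add T p1, F p1):
            × closes — contains both p1 and ¬p1.
          branch 1.1.2 (add F p1, T p1):
            × closes — contains both p1 and ¬p1.
      branch 1.2 (add T (((p4 → p2) ∨ p4) ∨ (p2 → ¬p2))):
        T (((p4 → p2) ∨ p4) ∨ (p2 → ¬p2)): β-rule — branch into T ((p4 → p2) ∨ p4)  //  T (p2 → ¬p2).
          branch 1.2.1 (add T ((p4 → p2) ∨ p4)):
            T ((p4 → p2) ∨ p4): β-rule — branch into T (p4 → p2)  //  T p4.
              branch 1.2.1.1 (add T (p4 → p2)):
                T (p4 → p2): β-rule — branch into F p4  //  T p2.
                  branch 1.2.1.1.1 (add F p4):
                    ○ open, literals {p4=F}.
                  branch 1.2.1.1.2 (add T p2):
                    ○ open, literals {p2=T}.
              branch 1.2.1.2 (add T p4):
                ○ open, literals {p4=T}.
          branch 1.2.2 (add T (p2 → ¬p2)):
            T (p2 → ¬p2): β-rule — branch into F p2  //  T ¬p2.
              branch 1.2.2.1 (add F p2):
                ○ open, literals {p2=F}.
              branch 1.2.2.2 (add T ¬p2):
                ○ open, literals {p2=F}.
  branch 2 (add T (p5 ∧ p3)):
    T (p5 ∧ p3): α-rule — add T p5, T p3.
    ○ open, literals {p3=T, p5=T}.
2 branches closed, 6 open.
Each open branch fixes some atoms; the unmentioned ones are free. Counting distinct full assignments: branch {p4=F} (p2, p5, p1, p3) contributes 16 new; branch {p2=T} (p5, p4, p1, p3) contributes 8 new; branch {p4=T} (p2, p5, p1, p3) contributes 8 new; branch {p2=F} (p5, p4, p1, p3) contributes 0 new; branch {p2=F} (p5, p4, p1, p3) contributes 0 new; branch {p3=T, p5=T} (p2, p4, p1) contributes 0 new. Total: 32.

32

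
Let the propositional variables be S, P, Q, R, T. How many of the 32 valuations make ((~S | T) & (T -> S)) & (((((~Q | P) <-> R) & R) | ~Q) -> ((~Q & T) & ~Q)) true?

10

Initial set: {(((~S | T) & (T -> S)) & (((((~Q | P) <-> R) & R) | ~Q) -> ((~Q & T) & ~Q)))}.
(((~S | T) & (T -> S)) & (((((~Q | P) <-> R) & R) | ~Q) -> ((~Q & T) & ~Q))): α-rule — add ((~S | T) & (T -> S)), (((((~Q | P) <-> R) & R) | ~Q) -> ((~Q & T) & ~Q)).
((~S | T) & (T -> S)): α-rule — add (~S | T), (T -> S).
(((((~Q | P) <-> R) & R) | ~Q) -> ((~Q & T) & ~Q)): β-rule — branch into ~((((~Q | P) <-> R) & R) | ~Q)  //  ((~Q & T) & ~Q).
  branch 1 (add ~((((~Q | P) <-> R) & R) | ~Q)):
    ~((((~Q | P) <-> R) & R) | ~Q): α-rule — add ~(((~Q | P) <-> R) & R), ~~Q.
    (~S | T): β-rule — branch into ~S  //  T.
      branch 1.1 (add ~S):
        (T -> S): β-rule — branch into ~T  //  S.
          branch 1.1.1 (add ~T):
            ~(((~Q | P) <-> R) & R): β-rule — branch into ~((~Q | P) <-> R)  //  ~R.
              branch 1.1.1.1 (add ~((~Q | P) <-> R)):
                ~((~Q | P) <-> R): β-rule — branch into (~Q | P), ~R  //  ~(~Q | P), R.
                  branch 1.1.1.1.1 (add (~Q | P), ~R):
                    (~Q | P): β-rule — branch into ~Q  //  P.
                      branch 1.1.1.1.1.1 (add ~Q):
                        × closes — contains both Q and ~Q.
                      branch 1.1.1.1.1.2 (add P):
                        ○ open, literals {P=T, Q=T, R=F, S=F, T=F}.
                  branch 1.1.1.1.2 (add ~(~Q | P), R):
                    ~(~Q | P): α-rule — add ~~Q, ~P.
                    ○ open, literals {P=F, Q=T, R=T, S=F, T=F}.
              branch 1.1.1.2 (add ~R):
                ○ open, literals {Q=T, R=F, S=F, T=F}.
          branch 1.1.2 (add S):
            × closes — contains both S and ~S.
      branch 1.2 (add T):
        (T -> S): β-rule — branch into ~T  //  S.
          branch 1.2.1 (add ~T):
            × closes — contains both T and ~T.
          branch 1.2.2 (add S):
            ~(((~Q | P) <-> R) & R): β-rule — branch into ~((~Q | P) <-> R)  //  ~R.
              branch 1.2.2.1 (add ~((~Q | P) <-> R)):
                ~((~Q | P) <-> R): β-rule — branch into (~Q | P), ~R  //  ~(~Q | P), R.
                  branch 1.2.2.1.1 (add (~Q | P), ~R):
                    (~Q | P): β-rule — branch into ~Q  //  P.
                      branch 1.2.2.1.1.1 (add ~Q):
                        × closes — contains both Q and ~Q.
                      branch 1.2.2.1.1.2 (add P):
                        ○ open, literals {P=T, Q=T, R=F, S=T, T=T}.
                  branch 1.2.2.1.2 (add ~(~Q | P), R):
                    ~(~Q | P): α-rule — add ~~Q, ~P.
                    ○ open, literals {P=F, Q=T, R=T, S=T, T=T}.
              branch 1.2.2.2 (add ~R):
                ○ open, literals {Q=T, R=F, S=T, T=T}.
  branch 2 (add ((~Q & T) & ~Q)):
    ((~Q & T) & ~Q): α-rule — add (~Q & T), ~Q.
    (~Q & T): α-rule — add ~Q, T.
    (~S | T): β-rule — branch into ~S  //  T.
      branch 2.1 (add ~S):
        (T -> S): β-rule — branch into ~T  //  S.
          branch 2.1.1 (add ~T):
            × closes — contains both T and ~T.
          branch 2.1.2 (add S):
            × closes — contains both S and ~S.
      branch 2.2 (add T):
        (T -> S): β-rule — branch into ~T  //  S.
          branch 2.2.1 (add ~T):
            × closes — contains both T and ~T.
          branch 2.2.2 (add S):
            ○ open, literals {Q=F, S=T, T=T}.
7 branches closed, 7 open.
Each open branch fixes some atoms; the unmentioned ones are free. Counting distinct full assignments: branch {P=T, Q=T, R=F, S=F, T=F} (none free) contributes 1 new; branch {P=F, Q=T, R=T, S=F, T=F} (none free) contributes 1 new; branch {Q=T, R=F, S=F, T=F} (P) contributes 1 new; branch {P=T, Q=T, R=F, S=T, T=T} (none free) contributes 1 new; branch {P=F, Q=T, R=T, S=T, T=T} (none free) contributes 1 new; branch {Q=T, R=F, S=T, T=T} (P) contributes 1 new; branch {Q=F, S=T, T=T} (P, R) contributes 4 new. Total: 10.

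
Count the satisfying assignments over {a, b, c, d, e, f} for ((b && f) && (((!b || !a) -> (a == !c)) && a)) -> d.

60

Initial set: {(((b && f) && (((!b || !a) -> (a == !c)) && a)) -> d)}.
(((b && f) && (((!b || !a) -> (a == !c)) && a)) -> d): β-rule — branch into !((b && f) && (((!b || !a) -> (a == !c)) && a))  //  d.
  branch 1 (add !((b && f) && (((!b || !a) -> (a == !c)) && a))):
    !((b && f) && (((!b || !a) -> (a == !c)) && a)): β-rule — branch into !(b && f)  //  !(((!b || !a) -> (a == !c)) && a).
      branch 1.1 (add !(b && f)):
        !(b && f): β-rule — branch into !b  //  !f.
          branch 1.1.1 (add !b):
            ○ open, literals {b=false}.
          branch 1.1.2 (add !f):
            ○ open, literals {f=false}.
      branch 1.2 (add !(((!b || !a) -> (a == !c)) && a)):
        !(((!b || !a) -> (a == !c)) && a): β-rule — branch into !((!b || !a) -> (a == !c))  //  !a.
          branch 1.2.1 (add !((!b || !a) -> (a == !c))):
            !((!b || !a) -> (a == !c)): α-rule — add (!b || !a), !(a == !c).
            (!b || !a): β-rule — branch into !b  //  !a.
              branch 1.2.1.1 (add !b):
                !(a == !c): β-rule — branch into a, !!c  //  !a, !c.
                  branch 1.2.1.1.1 (add a, !!c):
                    ○ open, literals {a=true, b=false, c=true}.
                  branch 1.2.1.1.2 (add !a, !c):
                    ○ open, literals {a=false, b=false, c=false}.
              branch 1.2.1.2 (add !a):
                !(a == !c): β-rule — branch into a, !!c  //  !a, !c.
                  branch 1.2.1.2.1 (add a, !!c):
                    × closes — contains both a and !a.
                  branch 1.2.1.2.2 (add !a, !c):
                    ○ open, literals {a=false, c=false}.
          branch 1.2.2 (add !a):
            ○ open, literals {a=false}.
  branch 2 (add d):
    ○ open, literals {d=true}.
1 branch closed, 7 open.
Each open branch fixes some atoms; the unmentioned ones are free. Counting distinct full assignments: branch {b=false} (a, c, d, e, f) contributes 32 new; branch {f=false} (a, b, c, d, e) contributes 16 new; branch {a=true, b=false, c=true} (d, e, f) contributes 0 new; branch {a=false, b=false, c=false} (d, e, f) contributes 0 new; branch {a=false, c=false} (b, d, e, f) contributes 4 new; branch {a=false} (b, c, d, e, f) contributes 4 new; branch {d=true} (a, b, c, e, f) contributes 4 new. Total: 60.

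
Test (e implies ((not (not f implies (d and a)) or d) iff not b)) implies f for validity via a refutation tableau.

Assume the negation and expand:
Initial set: {not ((e implies ((not (not f implies (d and a)) or d) iff not b)) implies f)}.
not ((e implies ((not (not f implies (d and a)) or d) iff not b)) implies f): α-rule — add (e implies ((not (not f implies (d and a)) or d) iff not b)), not f.
(e implies ((not (not f implies (d and a)) or d) iff not b)): β-rule — branch into not e  //  ((not (not f implies (d and a)) or d) iff not b).
  branch 1 (add not e):
    ○ open, literals {e=0, f=0}.
  branch 2 (add ((not (not f implies (d and a)) or d) iff not b)):
    ((not (not f implies (d and a)) or d) iff not b): β-rule — branch into (not (not f implies (d and a)) or d), not b  //  not (not (not f implies (d and a)) or d), not not b.
      branch 2.1 (add (not (not f implies (d and a)) or d), not b):
        (not (not f implies (d and a)) or d): β-rule — branch into not (not f implies (d and a))  //  d.
          branch 2.1.1 (add not (not f implies (d and a))):
            not (not f implies (d and a)): α-rule — add not f, not (d and a).
            not (d and a): β-rule — branch into not d  //  not a.
              branch 2.1.1.1 (add not d):
                ○ open, literals {b=0, d=0, f=0}.
              branch 2.1.1.2 (add not a):
                ○ open, literals {a=0, b=0, f=0}.
          branch 2.1.2 (add d):
            ○ open, literals {b=0, d=1, f=0}.
      branch 2.2 (add not (not (not f implies (d and a)) or d), not not b):
        not (not (not f implies (d and a)) or d): α-rule — add not not (not f implies (d and a)), not d.
        not not (not f implies (d and a)): β-rule — branch into not not f  //  (d and a).
          branch 2.2.1 (add not not f):
            × closes — contains both f and not f.
          branch 2.2.2 (add (d and a)):
            (d and a): α-rule — add d, a.
            × closes — contains both d and not d.
2 branches closed, 4 open.
An open branch gives a countermodel: e=0, f=0 (unmentioned atoms arbitrary); under it the original formula is false.

Not valid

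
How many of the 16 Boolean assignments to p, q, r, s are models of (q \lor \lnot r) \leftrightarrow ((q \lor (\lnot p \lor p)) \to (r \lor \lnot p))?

8

Initial set: {((q \lor \lnot r) \leftrightarrow ((q \lor (\lnot p \lor p)) \to (r \lor \lnot p)))}.
((q \lor \lnot r) \leftrightarrow ((q \lor (\lnot p \lor p)) \to (r \lor \lnot p))): β-rule — branch into (q \lor \lnot r), ((q \lor (\lnot p \lor p)) \to (r \lor \lnot p))  //  \lnot (q \lor \lnot r), \lnot ((q \lor (\lnot p \lor p)) \to (r \lor \lnot p)).
  branch 1 (add (q \lor \lnot r), ((q \lor (\lnot p \lor p)) \to (r \lor \lnot p))):
    (q \lor \lnot r): β-rule — branch into q  //  \lnot r.
      branch 1.1 (add q):
        ((q \lor (\lnot p \lor p)) \to (r \lor \lnot p)): β-rule — branch into \lnot (q \lor (\lnot p \lor p))  //  (r \lor \lnot p).
          branch 1.1.1 (add \lnot (q \lor (\lnot p \lor p))):
            \lnot (q \lor (\lnot p \lor p)): α-rule — add \lnot q, \lnot (\lnot p \lor p).
            × closes — contains both q and \lnot q.
          branch 1.1.2 (add (r \lor \lnot p)):
            (r \lor \lnot p): β-rule — branch into r  //  \lnot p.
              branch 1.1.2.1 (add r):
                ○ open, literals {q=T, r=T}.
              branch 1.1.2.2 (add \lnot p):
                ○ open, literals {p=F, q=T}.
      branch 1.2 (add \lnot r):
        ((q \lor (\lnot p \lor p)) \to (r \lor \lnot p)): β-rule — branch into \lnot (q \lor (\lnot p \lor p))  //  (r \lor \lnot p).
          branch 1.2.1 (add \lnot (q \lor (\lnot p \lor p))):
            \lnot (q \lor (\lnot p \lor p)): α-rule — add \lnot q, \lnot (\lnot p \lor p).
            \lnot (\lnot p \lor p): α-rule — add \lnot \lnot p, \lnot p.
            × closes — contains both p and \lnot p.
          branch 1.2.2 (add (r \lor \lnot p)):
            (r \lor \lnot p): β-rule — branch into r  //  \lnot p.
              branch 1.2.2.1 (add r):
                × closes — contains both r and \lnot r.
              branch 1.2.2.2 (add \lnot p):
                ○ open, literals {p=F, r=F}.
  branch 2 (add \lnot (q \lor \lnot r), \lnot ((q \lor (\lnot p \lor p)) \to (r \lor \lnot p))):
    \lnot (q \lor \lnot r): α-rule — add \lnot q, \lnot \lnot r.
    \lnot ((q \lor (\lnot p \lor p)) \to (r \lor \lnot p)): α-rule — add (q \lor (\lnot p \lor p)), \lnot (r \lor \lnot p).
    \lnot (r \lor \lnot p): α-rule — add \lnot r, \lnot \lnot p.
    × closes — contains both r and \lnot r.
4 branches closed, 3 open.
Each open branch fixes some atoms; the unmentioned ones are free. Counting distinct full assignments: branch {q=T, r=T} (p, s) contributes 4 new; branch {p=F, q=T} (r, s) contributes 2 new; branch {p=F, r=F} (q, s) contributes 2 new. Total: 8.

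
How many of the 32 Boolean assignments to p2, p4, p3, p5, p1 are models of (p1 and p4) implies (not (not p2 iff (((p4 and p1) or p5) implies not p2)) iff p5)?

28

Initial set: {((p1 and p4) implies (not (not p2 iff (((p4 and p1) or p5) implies not p2)) iff p5))}.
((p1 and p4) implies (not (not p2 iff (((p4 and p1) or p5) implies not p2)) iff p5)): β-rule — branch into not (p1 and p4)  //  (not (not p2 iff (((p4 and p1) or p5) implies not p2)) iff p5).
  branch 1 (add not (p1 and p4)):
    not (p1 and p4): β-rule — branch into not p1  //  not p4.
      branch 1.1 (add not p1):
        ○ open, literals {p1=F}.
      branch 1.2 (add not p4):
        ○ open, literals {p4=F}.
  branch 2 (add (not (not p2 iff (((p4 and p1) or p5) implies not p2)) iff p5)):
    (not (not p2 iff (((p4 and p1) or p5) implies not p2)) iff p5): β-rule — branch into not (not p2 iff (((p4 and p1) or p5) implies not p2)), p5  //  not not (not p2 iff (((p4 and p1) or p5) implies not p2)), not p5.
      branch 2.1 (add not (not p2 iff (((p4 and p1) or p5) implies not p2)), p5):
        not (not p2 iff (((p4 and p1) or p5) implies not p2)): β-rule — branch into not p2, not (((p4 and p1) or p5) implies not p2)  //  not not p2, (((p4 and p1) or p5) implies not p2).
          branch 2.1.1 (add not p2, not (((p4 and p1) or p5) implies not p2)):
            not (((p4 and p1) or p5) implies not p2): α-rule — add ((p4 and p1) or p5), not not p2.
            × closes — contains both p2 and not p2.
          branch 2.1.2 (add not not p2, (((p4 and p1) or p5) implies not p2)):
            (((p4 and p1) or p5) implies not p2): β-rule — branch into not ((p4 and p1) or p5)  //  not p2.
              branch 2.1.2.1 (add not ((p4 and p1) or p5)):
                not ((p4 and p1) or p5): α-rule — add not (p4 and p1), not p5.
                × closes — contains both p5 and not p5.
              branch 2.1.2.2 (add not p2):
                × closes — contains both p2 and not p2.
      branch 2.2 (add not not (not p2 iff (((p4 and p1) or p5) implies not p2)), not p5):
        not not (not p2 iff (((p4 and p1) or p5) implies not p2)): β-rule — branch into not p2, (((p4 and p1) or p5) implies not p2)  //  not not p2, not (((p4 and p1) or p5) implies not p2).
          branch 2.2.1 (add not p2, (((p4 and p1) or p5) implies not p2)):
            (((p4 and p1) or p5) implies not p2): β-rule — branch into not ((p4 and p1) or p5)  //  not p2.
              branch 2.2.1.1 (add not ((p4 and p1) or p5)):
                not ((p4 and p1) or p5): α-rule — add not (p4 and p1), not p5.
                not (p4 and p1): β-rule — branch into not p4  //  not p1.
                  branch 2.2.1.1.1 (add not p4):
                    ○ open, literals {p2=F, p4=F, p5=F}.
                  branch 2.2.1.1.2 (add not p1):
                    ○ open, literals {p1=F, p2=F, p5=F}.
              branch 2.2.1.2 (add not p2):
                ○ open, literals {p2=F, p5=F}.
          branch 2.2.2 (add not not p2, not (((p4 and p1) or p5) implies not p2)):
            not (((p4 and p1) or p5) implies not p2): α-rule — add ((p4 and p1) or p5), not not p2.
            ((p4 and p1) or p5): β-rule — branch into (p4 and p1)  //  p5.
              branch 2.2.2.1 (add (p4 and p1)):
                (p4 and p1): α-rule — add p4, p1.
                ○ open, literals {p1=T, p2=T, p4=T, p5=F}.
              branch 2.2.2.2 (add p5):
                × closes — contains both p5 and not p5.
4 branches closed, 6 open.
Each open branch fixes some atoms; the unmentioned ones are free. Counting distinct full assignments: branch {p1=F} (p2, p4, p3, p5) contributes 16 new; branch {p4=F} (p2, p3, p5, p1) contributes 8 new; branch {p2=F, p4=F, p5=F} (p3, p1) contributes 0 new; branch {p1=F, p2=F, p5=F} (p4, p3) contributes 0 new; branch {p2=F, p5=F} (p4, p3, p1) contributes 2 new; branch {p1=T, p2=T, p4=T, p5=F} (p3) contributes 2 new. Total: 28.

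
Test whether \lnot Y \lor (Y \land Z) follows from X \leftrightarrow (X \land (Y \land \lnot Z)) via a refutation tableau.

Initial set: {(X \leftrightarrow (X \land (Y \land \lnot Z))); \lnot (\lnot Y \lor (Y \land Z))}.
\lnot (\lnot Y \lor (Y \land Z)): α-rule — add \lnot \lnot Y, \lnot (Y \land Z).
(X \leftrightarrow (X \land (Y \land \lnot Z))): β-rule — branch into X, (X \land (Y \land \lnot Z))  //  \lnot X, \lnot (X \land (Y \land \lnot Z)).
  branch 1 (add X, (X \land (Y \land \lnot Z))):
    (X \land (Y \land \lnot Z)): α-rule — add X, (Y \land \lnot Z).
    (Y \land \lnot Z): α-rule — add Y, \lnot Z.
    \lnot (Y \land Z): β-rule — branch into \lnot Y  //  \lnot Z.
      branch 1.1 (add \lnot Y):
        × closes — contains both Y and \lnot Y.
      branch 1.2 (add \lnot Z):
        ○ open, literals {X=T, Y=T, Z=F}.
  branch 2 (add \lnot X, \lnot (X \land (Y \land \lnot Z))):
    \lnot (Y \land Z): β-rule — branch into \lnot Y  //  \lnot Z.
      branch 2.1 (add \lnot Y):
        × closes — contains both Y and \lnot Y.
      branch 2.2 (add \lnot Z):
        \lnot (X \land (Y \land \lnot Z)): β-rule — branch into \lnot X  //  \lnot (Y \land \lnot Z).
          branch 2.2.1 (add \lnot X):
            ○ open, literals {X=F, Y=T, Z=F}.
          branch 2.2.2 (add \lnot (Y \land \lnot Z)):
            \lnot (Y \land \lnot Z): β-rule — branch into \lnot Y  //  \lnot \lnot Z.
              branch 2.2.2.1 (add \lnot Y):
                × closes — contains both Y and \lnot Y.
              branch 2.2.2.2 (add \lnot \lnot Z):
                × closes — contains both Z and \lnot Z.
4 branches closed, 2 open.
An open branch gives a countermodel: X=T, Y=T, Z=F (unmentioned atoms arbitrary); the premises hold there but the conclusion fails.

No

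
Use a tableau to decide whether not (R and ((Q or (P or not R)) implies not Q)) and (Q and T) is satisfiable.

Satisfiable

Initial set: {(not (R and ((Q or (P or not R)) implies not Q)) and (Q and T))}.
(not (R and ((Q or (P or not R)) implies not Q)) and (Q and T)): α-rule — add not (R and ((Q or (P or not R)) implies not Q)), (Q and T).
(Q and T): α-rule — add Q, T.
not (R and ((Q or (P or not R)) implies not Q)): β-rule — branch into not R  //  not ((Q or (P or not R)) implies not Q).
  branch 1 (add not R):
    ○ open, literals {Q=T, R=F, T=T}.
  branch 2 (add not ((Q or (P or not R)) implies not Q)):
    not ((Q or (P or not R)) implies not Q): α-rule — add (Q or (P or not R)), not not Q.
    (Q or (P or not R)): β-rule — branch into Q  //  (P or not R).
      branch 2.1 (add Q):
        ○ open, literals {Q=T, T=T}.
      branch 2.2 (add (P or not R)):
        (P or not R): β-rule — branch into P  //  not R.
          branch 2.2.1 (add P):
            ○ open, literals {P=T, Q=T, T=T}.
          branch 2.2.2 (add not R):
            ○ open, literals {Q=T, R=F, T=T}.
0 branches closed, 4 open.
An open branch gives a satisfying assignment: Q=T, R=F, T=T.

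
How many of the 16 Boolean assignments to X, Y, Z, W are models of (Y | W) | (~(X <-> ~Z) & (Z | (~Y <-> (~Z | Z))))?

14

Initial set: {((Y | W) | (~(X <-> ~Z) & (Z | (~Y <-> (~Z | Z)))))}.
((Y | W) | (~(X <-> ~Z) & (Z | (~Y <-> (~Z | Z))))): β-rule — branch into (Y | W)  //  (~(X <-> ~Z) & (Z | (~Y <-> (~Z | Z)))).
  branch 1 (add (Y | W)):
    (Y | W): β-rule — branch into Y  //  W.
      branch 1.1 (add Y):
        ○ open, literals {Y=T}.
      branch 1.2 (add W):
        ○ open, literals {W=T}.
  branch 2 (add (~(X <-> ~Z) & (Z | (~Y <-> (~Z | Z))))):
    (~(X <-> ~Z) & (Z | (~Y <-> (~Z | Z)))): α-rule — add ~(X <-> ~Z), (Z | (~Y <-> (~Z | Z))).
    ~(X <-> ~Z): β-rule — branch into X, ~~Z  //  ~X, ~Z.
      branch 2.1 (add X, ~~Z):
        (Z | (~Y <-> (~Z | Z))): β-rule — branch into Z  //  (~Y <-> (~Z | Z)).
          branch 2.1.1 (add Z):
            ○ open, literals {X=T, Z=T}.
          branch 2.1.2 (add (~Y <-> (~Z | Z))):
            (~Y <-> (~Z | Z)): β-rule — branch into ~Y, (~Z | Z)  //  ~~Y, ~(~Z | Z).
              branch 2.1.2.1 (add ~Y, (~Z | Z)):
                (~Z | Z): β-rule — branch into ~Z  //  Z.
                  branch 2.1.2.1.1 (add ~Z):
                    × closes — contains both Z and ~Z.
                  branch 2.1.2.1.2 (add Z):
                    ○ open, literals {X=T, Y=F, Z=T}.
              branch 2.1.2.2 (add ~~Y, ~(~Z | Z)):
                ~(~Z | Z): α-rule — add ~~Z, ~Z.
                × closes — contains both Z and ~Z.
      branch 2.2 (add ~X, ~Z):
        (Z | (~Y <-> (~Z | Z))): β-rule — branch into Z  //  (~Y <-> (~Z | Z)).
          branch 2.2.1 (add Z):
            × closes — contains both Z and ~Z.
          branch 2.2.2 (add (~Y <-> (~Z | Z))):
            (~Y <-> (~Z | Z)): β-rule — branch into ~Y, (~Z | Z)  //  ~~Y, ~(~Z | Z).
              branch 2.2.2.1 (add ~Y, (~Z | Z)):
                (~Z | Z): β-rule — branch into ~Z  //  Z.
                  branch 2.2.2.1.1 (add ~Z):
                    ○ open, literals {X=F, Y=F, Z=F}.
                  branch 2.2.2.1.2 (add Z):
                    × closes — contains both Z and ~Z.
              branch 2.2.2.2 (add ~~Y, ~(~Z | Z)):
                ~(~Z | Z): α-rule — add ~~Z, ~Z.
                × closes — contains both Z and ~Z.
5 branches closed, 5 open.
Each open branch fixes some atoms; the unmentioned ones are free. Counting distinct full assignments: branch {Y=T} (X, Z, W) contributes 8 new; branch {W=T} (X, Y, Z) contributes 4 new; branch {X=T, Z=T} (Y, W) contributes 1 new; branch {X=T, Y=F, Z=T} (W) contributes 0 new; branch {X=F, Y=F, Z=F} (W) contributes 1 new. Total: 14.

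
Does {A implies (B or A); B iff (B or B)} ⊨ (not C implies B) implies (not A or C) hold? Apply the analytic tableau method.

Initial set: {T (A implies (B or A)); T (B iff (B or B)); F ((not C implies B) implies (not A or C))}.
F ((not C implies B) implies (not A or C)): α-rule — add T (not C implies B), F (not A or C).
F (not A or C): α-rule — add F not A, F C.
T (A implies (B or A)): β-rule — branch into F A  //  T (B or A).
  branch 1 (add F A):
    × closes — contains both A and not A.
  branch 2 (add T (B or A)):
    T (B iff (B or B)): β-rule — branch into T B, T (B or B)  //  F B, F (B or B).
      branch 2.1 (add T B, T (B or B)):
        T (not C implies B): β-rule — branch into F not C  //  T B.
          branch 2.1.1 (add F not C):
            × closes — contains both C and not C.
          branch 2.1.2 (add T B):
            T (B or A): β-rule — branch into T B  //  T A.
              branch 2.1.2.1 (add T B):
                T (B or B): β-rule — branch into T B  //  T B.
                  branch 2.1.2.1.1 (add T B):
                    ○ open, literals {A=1, B=1, C=0}.
                  branch 2.1.2.1.2 (add T B):
                    ○ open, literals {A=1, B=1, C=0}.
              branch 2.1.2.2 (add T A):
                T (B or B): β-rule — branch into T B  //  T B.
                  branch 2.1.2.2.1 (add T B):
                    ○ open, literals {A=1, B=1, C=0}.
                  branch 2.1.2.2.2 (add T B):
                    ○ open, literals {A=1, B=1, C=0}.
      branch 2.2 (add F B, F (B or B)):
        F (B or B): α-rule — add F B, F B.
        T (not C implies B): β-rule — branch into F not C  //  T B.
          branch 2.2.1 (add F not C):
            × closes — contains both C and not C.
          branch 2.2.2 (add T B):
            × closes — contains both B and not B.
4 branches closed, 4 open.
An open branch gives a countermodel: A=1, B=1, C=0 (unmentioned atoms arbitrary); the premises hold there but the conclusion fails.

No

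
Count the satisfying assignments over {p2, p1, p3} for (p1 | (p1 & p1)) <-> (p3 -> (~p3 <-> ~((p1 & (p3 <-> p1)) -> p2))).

Initial set: {T ((p1 | (p1 & p1)) <-> (p3 -> (~p3 <-> ~((p1 & (p3 <-> p1)) -> p2))))}.
T ((p1 | (p1 & p1)) <-> (p3 -> (~p3 <-> ~((p1 & (p3 <-> p1)) -> p2)))): β-rule — branch into T (p1 | (p1 & p1)), T (p3 -> (~p3 <-> ~((p1 & (p3 <-> p1)) -> p2)))  //  F (p1 | (p1 & p1)), F (p3 -> (~p3 <-> ~((p1 & (p3 <-> p1)) -> p2))).
  branch 1 (add T (p1 | (p1 & p1)), T (p3 -> (~p3 <-> ~((p1 & (p3 <-> p1)) -> p2)))):
    T (p1 | (p1 & p1)): β-rule — branch into T p1  //  T (p1 & p1).
      branch 1.1 (add T p1):
        T (p3 -> (~p3 <-> ~((p1 & (p3 <-> p1)) -> p2))): β-rule — branch into F p3  //  T (~p3 <-> ~((p1 & (p3 <-> p1)) -> p2)).
          branch 1.1.1 (add F p3):
            ○ open, literals {p1=true, p3=false}.
          branch 1.1.2 (add T (~p3 <-> ~((p1 & (p3 <-> p1)) -> p2))):
            T (~p3 <-> ~((p1 & (p3 <-> p1)) -> p2)): β-rule — branch into T ~p3, T ~((p1 & (p3 <-> p1)) -> p2)  //  F ~p3, F ~((p1 & (p3 <-> p1)) -> p2).
              branch 1.1.2.1 (add T ~p3, T ~((p1 & (p3 <-> p1)) -> p2)):
                T ~((p1 & (p3 <-> p1)) -> p2): α-rule — add T (p1 & (p3 <-> p1)), F p2.
                T (p1 & (p3 <-> p1)): α-rule — add T p1, T (p3 <-> p1).
                T (p3 <-> p1): β-rule — branch into T p3, T p1  //  F p3, F p1.
                  branch 1.1.2.1.1 (add T p3, T p1):
                    × closes — contains both p3 and ~p3.
                  branch 1.1.2.1.2 (add F p3, F p1):
                    × closes — contains both p1 and ~p1.
              branch 1.1.2.2 (add F ~p3, F ~((p1 & (p3 <-> p1)) -> p2)):
                F ~((p1 & (p3 <-> p1)) -> p2): β-rule — branch into F (p1 & (p3 <-> p1))  //  T p2.
                  branch 1.1.2.2.1 (add F (p1 & (p3 <-> p1))):
                    F (p1 & (p3 <-> p1)): β-rule — branch into F p1  //  F (p3 <-> p1).
                      branch 1.1.2.2.1.1 (add F p1):
                        × closes — contains both p1 and ~p1.
                      branch 1.1.2.2.1.2 (add F (p3 <-> p1)):
                        F (p3 <-> p1): β-rule — branch into T p3, F p1  //  F p3, T p1.
                          branch 1.1.2.2.1.2.1 (add T p3, F p1):
                            × closes — contains both p1 and ~p1.
                          branch 1.1.2.2.1.2.2 (add F p3, T p1):
                            × closes — contains both p3 and ~p3.
                  branch 1.1.2.2.2 (add T p2):
                    ○ open, literals {p1=true, p2=true, p3=true}.
      branch 1.2 (add T (p1 & p1)):
        T (p1 & p1): α-rule — add T p1, T p1.
        T (p3 -> (~p3 <-> ~((p1 & (p3 <-> p1)) -> p2))): β-rule — branch into F p3  //  T (~p3 <-> ~((p1 & (p3 <-> p1)) -> p2)).
          branch 1.2.1 (add F p3):
            ○ open, literals {p1=true, p3=false}.
          branch 1.2.2 (add T (~p3 <-> ~((p1 & (p3 <-> p1)) -> p2))):
            T (~p3 <-> ~((p1 & (p3 <-> p1)) -> p2)): β-rule — branch into T ~p3, T ~((p1 & (p3 <-> p1)) -> p2)  //  F ~p3, F ~((p1 & (p3 <-> p1)) -> p2).
              branch 1.2.2.1 (add T ~p3, T ~((p1 & (p3 <-> p1)) -> p2)):
                T ~((p1 & (p3 <-> p1)) -> p2): α-rule — add T (p1 & (p3 <-> p1)), F p2.
                T (p1 & (p3 <-> p1)): α-rule — add T p1, T (p3 <-> p1).
                T (p3 <-> p1): β-rule — branch into T p3, T p1  //  F p3, F p1.
                  branch 1.2.2.1.1 (add T p3, T p1):
                    × closes — contains both p3 and ~p3.
                  branch 1.2.2.1.2 (add F p3, F p1):
                    × closes — contains both p1 and ~p1.
              branch 1.2.2.2 (add F ~p3, F ~((p1 & (p3 <-> p1)) -> p2)):
                F ~((p1 & (p3 <-> p1)) -> p2): β-rule — branch into F (p1 & (p3 <-> p1))  //  T p2.
                  branch 1.2.2.2.1 (add F (p1 & (p3 <-> p1))):
                    F (p1 & (p3 <-> p1)): β-rule — branch into F p1  //  F (p3 <-> p1).
                      branch 1.2.2.2.1.1 (add F p1):
                        × closes — contains both p1 and ~p1.
                      branch 1.2.2.2.1.2 (add F (p3 <-> p1)):
                        F (p3 <-> p1): β-rule — branch into T p3, F p1  //  F p3, T p1.
                          branch 1.2.2.2.1.2.1 (add T p3, F p1):
                            × closes — contains both p1 and ~p1.
                          branch 1.2.2.2.1.2.2 (add F p3, T p1):
                            × closes — contains both p3 and ~p3.
                  branch 1.2.2.2.2 (add T p2):
                    ○ open, literals {p1=true, p2=true, p3=true}.
  branch 2 (add F (p1 | (p1 & p1)), F (p3 -> (~p3 <-> ~((p1 & (p3 <-> p1)) -> p2)))):
    F (p1 | (p1 & p1)): α-rule — add F p1, F (p1 & p1).
    F (p3 -> (~p3 <-> ~((p1 & (p3 <-> p1)) -> p2))): α-rule — add T p3, F (~p3 <-> ~((p1 & (p3 <-> p1)) -> p2)).
    F (p1 & p1): β-rule — branch into F p1  //  F p1.
      branch 2.1 (add F p1):
        F (~p3 <-> ~((p1 & (p3 <-> p1)) -> p2)): β-rule — branch into T ~p3, F ~((p1 & (p3 <-> p1)) -> p2)  //  F ~p3, T ~((p1 & (p3 <-> p1)) -> p2).
          branch 2.1.1 (add T ~p3, F ~((p1 & (p3 <-> p1)) -> p2)):
            × closes — contains both p3 and ~p3.
          branch 2.1.2 (add F ~p3, T ~((p1 & (p3 <-> p1)) -> p2)):
            T ~((p1 & (p3 <-> p1)) -> p2): α-rule — add T (p1 & (p3 <-> p1)), F p2.
            T (p1 & (p3 <-> p1)): α-rule — add T p1, T (p3 <-> p1).
            × closes — contains both p1 and ~p1.
      branch 2.2 (add F p1):
        F (~p3 <-> ~((p1 & (p3 <-> p1)) -> p2)): β-rule — branch into T ~p3, F ~((p1 & (p3 <-> p1)) -> p2)  //  F ~p3, T ~((p1 & (p3 <-> p1)) -> p2).
          branch 2.2.1 (add T ~p3, F ~((p1 & (p3 <-> p1)) -> p2)):
            × closes — contains both p3 and ~p3.
          branch 2.2.2 (add F ~p3, T ~((p1 & (p3 <-> p1)) -> p2)):
            T ~((p1 & (p3 <-> p1)) -> p2): α-rule — add T (p1 & (p3 <-> p1)), F p2.
            T (p1 & (p3 <-> p1)): α-rule — add T p1, T (p3 <-> p1).
            × closes — contains both p1 and ~p1.
14 branches closed, 4 open.
Each open branch fixes some atoms; the unmentioned ones are free. Counting distinct full assignments: branch {p1=true, p3=false} (p2) contributes 2 new; branch {p1=true, p2=true, p3=true} (none free) contributes 1 new; branch {p1=true, p3=false} (p2) contributes 0 new; branch {p1=true, p2=true, p3=true} (none free) contributes 0 new. Total: 3.

3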